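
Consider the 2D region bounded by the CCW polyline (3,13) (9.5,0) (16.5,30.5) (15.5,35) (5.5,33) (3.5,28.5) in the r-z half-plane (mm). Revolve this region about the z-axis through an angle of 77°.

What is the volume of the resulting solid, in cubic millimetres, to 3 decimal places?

Volume = 3617.788 mm³

Profile (r,z), 6 vertices: (3,13) (9.5,0) (16.5,30.5) (15.5,35) (5.5,33) (3.5,28.5)
edge 0: (3,13)→(9.5,0)  cross = 3·0 − 9.5·13 = -123.5000; (r_i+r_j)·cross = 12.5·-123.5000 = -1543.7500
edge 1: (9.5,0)→(16.5,30.5)  cross = 9.5·30.5 − 16.5·0 = 289.7500; (r_i+r_j)·cross = 26·289.7500 = 7533.5000
edge 2: (16.5,30.5)→(15.5,35)  cross = 16.5·35 − 15.5·30.5 = 104.7500; (r_i+r_j)·cross = 32·104.7500 = 3352.0000
edge 3: (15.5,35)→(5.5,33)  cross = 15.5·33 − 5.5·35 = 319.0000; (r_i+r_j)·cross = 21·319.0000 = 6699.0000
edge 4: (5.5,33)→(3.5,28.5)  cross = 5.5·28.5 − 3.5·33 = 41.2500; (r_i+r_j)·cross = 9·41.2500 = 371.2500
edge 5: (3.5,28.5)→(3,13)  cross = 3.5·13 − 3·28.5 = -40.0000; (r_i+r_j)·cross = 6.5·-40.0000 = -260.0000
Σcross = 591.2500 → A = |Σcross|/2 = 295.6250 mm²
Σ(r_i+r_j)·cross = 16152.0000 → first moment M = |Σ|/6 = 2692.0000
R_c = M/A = 2692.0000/295.6250 = 9.1061 mm
θ = 77° = 1.343904 rad
V = θ·R_c·A = 1.343904·9.1061·295.6250 = 3617.788 mm³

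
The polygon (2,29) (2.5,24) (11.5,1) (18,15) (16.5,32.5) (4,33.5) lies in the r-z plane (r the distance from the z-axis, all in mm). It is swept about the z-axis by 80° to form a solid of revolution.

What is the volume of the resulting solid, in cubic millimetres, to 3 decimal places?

Profile (r,z), 6 vertices: (2,29) (2.5,24) (11.5,1) (18,15) (16.5,32.5) (4,33.5)
edge 0: (2,29)→(2.5,24)  cross = 2·24 − 2.5·29 = -24.5000; (r_i+r_j)·cross = 4.5·-24.5000 = -110.2500
edge 1: (2.5,24)→(11.5,1)  cross = 2.5·1 − 11.5·24 = -273.5000; (r_i+r_j)·cross = 14·-273.5000 = -3829.0000
edge 2: (11.5,1)→(18,15)  cross = 11.5·15 − 18·1 = 154.5000; (r_i+r_j)·cross = 29.5·154.5000 = 4557.7500
edge 3: (18,15)→(16.5,32.5)  cross = 18·32.5 − 16.5·15 = 337.5000; (r_i+r_j)·cross = 34.5·337.5000 = 11643.7500
edge 4: (16.5,32.5)→(4,33.5)  cross = 16.5·33.5 − 4·32.5 = 422.7500; (r_i+r_j)·cross = 20.5·422.7500 = 8666.3750
edge 5: (4,33.5)→(2,29)  cross = 4·29 − 2·33.5 = 49.0000; (r_i+r_j)·cross = 6·49.0000 = 294.0000
Σcross = 665.7500 → A = |Σcross|/2 = 332.8750 mm²
Σ(r_i+r_j)·cross = 21222.6250 → first moment M = |Σ|/6 = 3537.1042
R_c = M/A = 3537.1042/332.8750 = 10.6259 mm
θ = 80° = 1.396263 rad
V = θ·R_c·A = 1.396263·10.6259·332.8750 = 4938.729 mm³

Volume = 4938.729 mm³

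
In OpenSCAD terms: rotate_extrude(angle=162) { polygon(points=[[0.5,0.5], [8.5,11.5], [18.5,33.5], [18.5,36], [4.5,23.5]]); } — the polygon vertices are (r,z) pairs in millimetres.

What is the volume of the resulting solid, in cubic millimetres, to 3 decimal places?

Volume = 4662.673 mm³

Profile (r,z), 5 vertices: (0.5,0.5) (8.5,11.5) (18.5,33.5) (18.5,36) (4.5,23.5)
edge 0: (0.5,0.5)→(8.5,11.5)  cross = 0.5·11.5 − 8.5·0.5 = 1.5000; (r_i+r_j)·cross = 9·1.5000 = 13.5000
edge 1: (8.5,11.5)→(18.5,33.5)  cross = 8.5·33.5 − 18.5·11.5 = 72.0000; (r_i+r_j)·cross = 27·72.0000 = 1944.0000
edge 2: (18.5,33.5)→(18.5,36)  cross = 18.5·36 − 18.5·33.5 = 46.2500; (r_i+r_j)·cross = 37·46.2500 = 1711.2500
edge 3: (18.5,36)→(4.5,23.5)  cross = 18.5·23.5 − 4.5·36 = 272.7500; (r_i+r_j)·cross = 23·272.7500 = 6273.2500
edge 4: (4.5,23.5)→(0.5,0.5)  cross = 4.5·0.5 − 0.5·23.5 = -9.5000; (r_i+r_j)·cross = 5·-9.5000 = -47.5000
Σcross = 383.0000 → A = |Σcross|/2 = 191.5000 mm²
Σ(r_i+r_j)·cross = 9894.5000 → first moment M = |Σ|/6 = 1649.0833
R_c = M/A = 1649.0833/191.5000 = 8.6114 mm
θ = 162° = 2.827433 rad
V = θ·R_c·A = 2.827433·8.6114·191.5000 = 4662.673 mm³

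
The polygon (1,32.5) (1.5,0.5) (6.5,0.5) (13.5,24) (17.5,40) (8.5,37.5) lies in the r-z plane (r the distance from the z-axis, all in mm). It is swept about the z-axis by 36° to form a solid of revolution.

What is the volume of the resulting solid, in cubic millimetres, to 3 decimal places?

Volume = 1785.995 mm³

Profile (r,z), 6 vertices: (1,32.5) (1.5,0.5) (6.5,0.5) (13.5,24) (17.5,40) (8.5,37.5)
edge 0: (1,32.5)→(1.5,0.5)  cross = 1·0.5 − 1.5·32.5 = -48.2500; (r_i+r_j)·cross = 2.5·-48.2500 = -120.6250
edge 1: (1.5,0.5)→(6.5,0.5)  cross = 1.5·0.5 − 6.5·0.5 = -2.5000; (r_i+r_j)·cross = 8·-2.5000 = -20.0000
edge 2: (6.5,0.5)→(13.5,24)  cross = 6.5·24 − 13.5·0.5 = 149.2500; (r_i+r_j)·cross = 20·149.2500 = 2985.0000
edge 3: (13.5,24)→(17.5,40)  cross = 13.5·40 − 17.5·24 = 120.0000; (r_i+r_j)·cross = 31·120.0000 = 3720.0000
edge 4: (17.5,40)→(8.5,37.5)  cross = 17.5·37.5 − 8.5·40 = 316.2500; (r_i+r_j)·cross = 26·316.2500 = 8222.5000
edge 5: (8.5,37.5)→(1,32.5)  cross = 8.5·32.5 − 1·37.5 = 238.7500; (r_i+r_j)·cross = 9.5·238.7500 = 2268.1250
Σcross = 773.5000 → A = |Σcross|/2 = 386.7500 mm²
Σ(r_i+r_j)·cross = 17055.0000 → first moment M = |Σ|/6 = 2842.5000
R_c = M/A = 2842.5000/386.7500 = 7.3497 mm
θ = 36° = 0.628319 rad
V = θ·R_c·A = 0.628319·7.3497·386.7500 = 1785.995 mm³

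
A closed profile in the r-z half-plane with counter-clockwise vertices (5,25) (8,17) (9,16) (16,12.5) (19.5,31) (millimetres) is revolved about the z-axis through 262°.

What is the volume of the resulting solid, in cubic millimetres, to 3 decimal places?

Profile (r,z), 5 vertices: (5,25) (8,17) (9,16) (16,12.5) (19.5,31)
edge 0: (5,25)→(8,17)  cross = 5·17 − 8·25 = -115.0000; (r_i+r_j)·cross = 13·-115.0000 = -1495.0000
edge 1: (8,17)→(9,16)  cross = 8·16 − 9·17 = -25.0000; (r_i+r_j)·cross = 17·-25.0000 = -425.0000
edge 2: (9,16)→(16,12.5)  cross = 9·12.5 − 16·16 = -143.5000; (r_i+r_j)·cross = 25·-143.5000 = -3587.5000
edge 3: (16,12.5)→(19.5,31)  cross = 16·31 − 19.5·12.5 = 252.2500; (r_i+r_j)·cross = 35.5·252.2500 = 8954.8750
edge 4: (19.5,31)→(5,25)  cross = 19.5·25 − 5·31 = 332.5000; (r_i+r_j)·cross = 24.5·332.5000 = 8146.2500
Σcross = 301.2500 → A = |Σcross|/2 = 150.6250 mm²
Σ(r_i+r_j)·cross = 11593.6250 → first moment M = |Σ|/6 = 1932.2708
R_c = M/A = 1932.2708/150.6250 = 12.8284 mm
θ = 262° = 4.572763 rad
V = θ·R_c·A = 4.572763·12.8284·150.6250 = 8835.816 mm³

Volume = 8835.816 mm³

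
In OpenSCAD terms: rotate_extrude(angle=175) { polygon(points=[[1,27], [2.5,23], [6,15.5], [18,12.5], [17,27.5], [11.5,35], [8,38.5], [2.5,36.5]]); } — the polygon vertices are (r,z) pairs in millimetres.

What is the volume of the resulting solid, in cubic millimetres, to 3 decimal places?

Profile (r,z), 8 vertices: (1,27) (2.5,23) (6,15.5) (18,12.5) (17,27.5) (11.5,35) (8,38.5) (2.5,36.5)
edge 0: (1,27)→(2.5,23)  cross = 1·23 − 2.5·27 = -44.5000; (r_i+r_j)·cross = 3.5·-44.5000 = -155.7500
edge 1: (2.5,23)→(6,15.5)  cross = 2.5·15.5 − 6·23 = -99.2500; (r_i+r_j)·cross = 8.5·-99.2500 = -843.6250
edge 2: (6,15.5)→(18,12.5)  cross = 6·12.5 − 18·15.5 = -204.0000; (r_i+r_j)·cross = 24·-204.0000 = -4896.0000
edge 3: (18,12.5)→(17,27.5)  cross = 18·27.5 − 17·12.5 = 282.5000; (r_i+r_j)·cross = 35·282.5000 = 9887.5000
edge 4: (17,27.5)→(11.5,35)  cross = 17·35 − 11.5·27.5 = 278.7500; (r_i+r_j)·cross = 28.5·278.7500 = 7944.3750
edge 5: (11.5,35)→(8,38.5)  cross = 11.5·38.5 − 8·35 = 162.7500; (r_i+r_j)·cross = 19.5·162.7500 = 3173.6250
edge 6: (8,38.5)→(2.5,36.5)  cross = 8·36.5 − 2.5·38.5 = 195.7500; (r_i+r_j)·cross = 10.5·195.7500 = 2055.3750
edge 7: (2.5,36.5)→(1,27)  cross = 2.5·27 − 1·36.5 = 31.0000; (r_i+r_j)·cross = 3.5·31.0000 = 108.5000
Σcross = 603.0000 → A = |Σcross|/2 = 301.5000 mm²
Σ(r_i+r_j)·cross = 17274.0000 → first moment M = |Σ|/6 = 2879.0000
R_c = M/A = 2879.0000/301.5000 = 9.5489 mm
θ = 175° = 3.054326 rad
V = θ·R_c·A = 3.054326·9.5489·301.5000 = 8793.405 mm³

Volume = 8793.405 mm³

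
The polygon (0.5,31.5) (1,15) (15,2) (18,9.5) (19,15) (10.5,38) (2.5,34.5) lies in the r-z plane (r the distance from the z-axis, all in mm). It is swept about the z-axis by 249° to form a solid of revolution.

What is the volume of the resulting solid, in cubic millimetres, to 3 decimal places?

Profile (r,z), 7 vertices: (0.5,31.5) (1,15) (15,2) (18,9.5) (19,15) (10.5,38) (2.5,34.5)
edge 0: (0.5,31.5)→(1,15)  cross = 0.5·15 − 1·31.5 = -24.0000; (r_i+r_j)·cross = 1.5·-24.0000 = -36.0000
edge 1: (1,15)→(15,2)  cross = 1·2 − 15·15 = -223.0000; (r_i+r_j)·cross = 16·-223.0000 = -3568.0000
edge 2: (15,2)→(18,9.5)  cross = 15·9.5 − 18·2 = 106.5000; (r_i+r_j)·cross = 33·106.5000 = 3514.5000
edge 3: (18,9.5)→(19,15)  cross = 18·15 − 19·9.5 = 89.5000; (r_i+r_j)·cross = 37·89.5000 = 3311.5000
edge 4: (19,15)→(10.5,38)  cross = 19·38 − 10.5·15 = 564.5000; (r_i+r_j)·cross = 29.5·564.5000 = 16652.7500
edge 5: (10.5,38)→(2.5,34.5)  cross = 10.5·34.5 − 2.5·38 = 267.2500; (r_i+r_j)·cross = 13·267.2500 = 3474.2500
edge 6: (2.5,34.5)→(0.5,31.5)  cross = 2.5·31.5 − 0.5·34.5 = 61.5000; (r_i+r_j)·cross = 3·61.5000 = 184.5000
Σcross = 842.2500 → A = |Σcross|/2 = 421.1250 mm²
Σ(r_i+r_j)·cross = 23533.5000 → first moment M = |Σ|/6 = 3922.2500
R_c = M/A = 3922.2500/421.1250 = 9.3137 mm
θ = 249° = 4.345870 rad
V = θ·R_c·A = 4.345870·9.3137·421.1250 = 17045.588 mm³

Volume = 17045.588 mm³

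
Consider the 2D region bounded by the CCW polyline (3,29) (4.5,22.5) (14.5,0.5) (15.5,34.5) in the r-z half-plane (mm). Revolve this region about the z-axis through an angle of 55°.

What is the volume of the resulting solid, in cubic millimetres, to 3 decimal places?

Profile (r,z), 4 vertices: (3,29) (4.5,22.5) (14.5,0.5) (15.5,34.5)
edge 0: (3,29)→(4.5,22.5)  cross = 3·22.5 − 4.5·29 = -63.0000; (r_i+r_j)·cross = 7.5·-63.0000 = -472.5000
edge 1: (4.5,22.5)→(14.5,0.5)  cross = 4.5·0.5 − 14.5·22.5 = -324.0000; (r_i+r_j)·cross = 19·-324.0000 = -6156.0000
edge 2: (14.5,0.5)→(15.5,34.5)  cross = 14.5·34.5 − 15.5·0.5 = 492.5000; (r_i+r_j)·cross = 30·492.5000 = 14775.0000
edge 3: (15.5,34.5)→(3,29)  cross = 15.5·29 − 3·34.5 = 346.0000; (r_i+r_j)·cross = 18.5·346.0000 = 6401.0000
Σcross = 451.5000 → A = |Σcross|/2 = 225.7500 mm²
Σ(r_i+r_j)·cross = 14547.5000 → first moment M = |Σ|/6 = 2424.5833
R_c = M/A = 2424.5833/225.7500 = 10.7401 mm
θ = 55° = 0.959931 rad
V = θ·R_c·A = 0.959931·10.7401·225.7500 = 2327.433 mm³

Volume = 2327.433 mm³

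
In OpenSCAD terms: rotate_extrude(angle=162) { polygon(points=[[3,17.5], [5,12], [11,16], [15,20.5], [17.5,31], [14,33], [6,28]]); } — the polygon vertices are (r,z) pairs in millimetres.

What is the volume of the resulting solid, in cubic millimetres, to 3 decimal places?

Volume = 4910.957 mm³

Profile (r,z), 7 vertices: (3,17.5) (5,12) (11,16) (15,20.5) (17.5,31) (14,33) (6,28)
edge 0: (3,17.5)→(5,12)  cross = 3·12 − 5·17.5 = -51.5000; (r_i+r_j)·cross = 8·-51.5000 = -412.0000
edge 1: (5,12)→(11,16)  cross = 5·16 − 11·12 = -52.0000; (r_i+r_j)·cross = 16·-52.0000 = -832.0000
edge 2: (11,16)→(15,20.5)  cross = 11·20.5 − 15·16 = -14.5000; (r_i+r_j)·cross = 26·-14.5000 = -377.0000
edge 3: (15,20.5)→(17.5,31)  cross = 15·31 − 17.5·20.5 = 106.2500; (r_i+r_j)·cross = 32.5·106.2500 = 3453.1250
edge 4: (17.5,31)→(14,33)  cross = 17.5·33 − 14·31 = 143.5000; (r_i+r_j)·cross = 31.5·143.5000 = 4520.2500
edge 5: (14,33)→(6,28)  cross = 14·28 − 6·33 = 194.0000; (r_i+r_j)·cross = 20·194.0000 = 3880.0000
edge 6: (6,28)→(3,17.5)  cross = 6·17.5 − 3·28 = 21.0000; (r_i+r_j)·cross = 9·21.0000 = 189.0000
Σcross = 346.7500 → A = |Σcross|/2 = 173.3750 mm²
Σ(r_i+r_j)·cross = 10421.3750 → first moment M = |Σ|/6 = 1736.8958
R_c = M/A = 1736.8958/173.3750 = 10.0181 mm
θ = 162° = 2.827433 rad
V = θ·R_c·A = 2.827433·10.0181·173.3750 = 4910.957 mm³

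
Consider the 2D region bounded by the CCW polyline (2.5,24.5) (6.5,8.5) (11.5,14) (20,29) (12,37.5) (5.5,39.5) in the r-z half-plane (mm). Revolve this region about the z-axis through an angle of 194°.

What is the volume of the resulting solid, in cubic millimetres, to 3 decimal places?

Profile (r,z), 6 vertices: (2.5,24.5) (6.5,8.5) (11.5,14) (20,29) (12,37.5) (5.5,39.5)
edge 0: (2.5,24.5)→(6.5,8.5)  cross = 2.5·8.5 − 6.5·24.5 = -138.0000; (r_i+r_j)·cross = 9·-138.0000 = -1242.0000
edge 1: (6.5,8.5)→(11.5,14)  cross = 6.5·14 − 11.5·8.5 = -6.7500; (r_i+r_j)·cross = 18·-6.7500 = -121.5000
edge 2: (11.5,14)→(20,29)  cross = 11.5·29 − 20·14 = 53.5000; (r_i+r_j)·cross = 31.5·53.5000 = 1685.2500
edge 3: (20,29)→(12,37.5)  cross = 20·37.5 − 12·29 = 402.0000; (r_i+r_j)·cross = 32·402.0000 = 12864.0000
edge 4: (12,37.5)→(5.5,39.5)  cross = 12·39.5 − 5.5·37.5 = 267.7500; (r_i+r_j)·cross = 17.5·267.7500 = 4685.6250
edge 5: (5.5,39.5)→(2.5,24.5)  cross = 5.5·24.5 − 2.5·39.5 = 36.0000; (r_i+r_j)·cross = 8·36.0000 = 288.0000
Σcross = 614.5000 → A = |Σcross|/2 = 307.2500 mm²
Σ(r_i+r_j)·cross = 18159.3750 → first moment M = |Σ|/6 = 3026.5625
R_c = M/A = 3026.5625/307.2500 = 9.8505 mm
θ = 194° = 3.385939 rad
V = θ·R_c·A = 3.385939·9.8505·307.2500 = 10247.755 mm³

Volume = 10247.755 mm³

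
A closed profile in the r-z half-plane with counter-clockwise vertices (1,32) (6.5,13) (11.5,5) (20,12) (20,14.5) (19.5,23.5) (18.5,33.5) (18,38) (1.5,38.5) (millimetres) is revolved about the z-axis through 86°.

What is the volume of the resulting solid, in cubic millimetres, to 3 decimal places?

Volume = 7856.052 mm³

Profile (r,z), 9 vertices: (1,32) (6.5,13) (11.5,5) (20,12) (20,14.5) (19.5,23.5) (18.5,33.5) (18,38) (1.5,38.5)
edge 0: (1,32)→(6.5,13)  cross = 1·13 − 6.5·32 = -195.0000; (r_i+r_j)·cross = 7.5·-195.0000 = -1462.5000
edge 1: (6.5,13)→(11.5,5)  cross = 6.5·5 − 11.5·13 = -117.0000; (r_i+r_j)·cross = 18·-117.0000 = -2106.0000
edge 2: (11.5,5)→(20,12)  cross = 11.5·12 − 20·5 = 38.0000; (r_i+r_j)·cross = 31.5·38.0000 = 1197.0000
edge 3: (20,12)→(20,14.5)  cross = 20·14.5 − 20·12 = 50.0000; (r_i+r_j)·cross = 40·50.0000 = 2000.0000
edge 4: (20,14.5)→(19.5,23.5)  cross = 20·23.5 − 19.5·14.5 = 187.2500; (r_i+r_j)·cross = 39.5·187.2500 = 7396.3750
edge 5: (19.5,23.5)→(18.5,33.5)  cross = 19.5·33.5 − 18.5·23.5 = 218.5000; (r_i+r_j)·cross = 38·218.5000 = 8303.0000
edge 6: (18.5,33.5)→(18,38)  cross = 18.5·38 − 18·33.5 = 100.0000; (r_i+r_j)·cross = 36.5·100.0000 = 3650.0000
edge 7: (18,38)→(1.5,38.5)  cross = 18·38.5 − 1.5·38 = 636.0000; (r_i+r_j)·cross = 19.5·636.0000 = 12402.0000
edge 8: (1.5,38.5)→(1,32)  cross = 1.5·32 − 1·38.5 = 9.5000; (r_i+r_j)·cross = 2.5·9.5000 = 23.7500
Σcross = 927.2500 → A = |Σcross|/2 = 463.6250 mm²
Σ(r_i+r_j)·cross = 31403.6250 → first moment M = |Σ|/6 = 5233.9375
R_c = M/A = 5233.9375/463.6250 = 11.2892 mm
θ = 86° = 1.500983 rad
V = θ·R_c·A = 1.500983·11.2892·463.6250 = 7856.052 mm³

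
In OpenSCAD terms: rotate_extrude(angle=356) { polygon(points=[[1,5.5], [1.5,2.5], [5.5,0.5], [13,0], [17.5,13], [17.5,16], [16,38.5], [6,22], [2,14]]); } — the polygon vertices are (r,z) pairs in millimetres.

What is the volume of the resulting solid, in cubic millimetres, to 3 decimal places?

Profile (r,z), 9 vertices: (1,5.5) (1.5,2.5) (5.5,0.5) (13,0) (17.5,13) (17.5,16) (16,38.5) (6,22) (2,14)
edge 0: (1,5.5)→(1.5,2.5)  cross = 1·2.5 − 1.5·5.5 = -5.7500; (r_i+r_j)·cross = 2.5·-5.7500 = -14.3750
edge 1: (1.5,2.5)→(5.5,0.5)  cross = 1.5·0.5 − 5.5·2.5 = -13.0000; (r_i+r_j)·cross = 7·-13.0000 = -91.0000
edge 2: (5.5,0.5)→(13,0)  cross = 5.5·0 − 13·0.5 = -6.5000; (r_i+r_j)·cross = 18.5·-6.5000 = -120.2500
edge 3: (13,0)→(17.5,13)  cross = 13·13 − 17.5·0 = 169.0000; (r_i+r_j)·cross = 30.5·169.0000 = 5154.5000
edge 4: (17.5,13)→(17.5,16)  cross = 17.5·16 − 17.5·13 = 52.5000; (r_i+r_j)·cross = 35·52.5000 = 1837.5000
edge 5: (17.5,16)→(16,38.5)  cross = 17.5·38.5 − 16·16 = 417.7500; (r_i+r_j)·cross = 33.5·417.7500 = 13994.6250
edge 6: (16,38.5)→(6,22)  cross = 16·22 − 6·38.5 = 121.0000; (r_i+r_j)·cross = 22·121.0000 = 2662.0000
edge 7: (6,22)→(2,14)  cross = 6·14 − 2·22 = 40.0000; (r_i+r_j)·cross = 8·40.0000 = 320.0000
edge 8: (2,14)→(1,5.5)  cross = 2·5.5 − 1·14 = -3.0000; (r_i+r_j)·cross = 3·-3.0000 = -9.0000
Σcross = 772.0000 → A = |Σcross|/2 = 386.0000 mm²
Σ(r_i+r_j)·cross = 23734.0000 → first moment M = |Σ|/6 = 3955.6667
R_c = M/A = 3955.6667/386.0000 = 10.2478 mm
θ = 356° = 6.213372 rad
V = θ·R_c·A = 6.213372·10.2478·386.0000 = 24578.029 mm³

Volume = 24578.029 mm³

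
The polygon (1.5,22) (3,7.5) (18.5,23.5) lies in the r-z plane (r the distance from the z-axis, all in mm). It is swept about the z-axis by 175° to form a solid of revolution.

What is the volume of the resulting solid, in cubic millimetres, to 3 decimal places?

Profile (r,z), 3 vertices: (1.5,22) (3,7.5) (18.5,23.5)
edge 0: (1.5,22)→(3,7.5)  cross = 1.5·7.5 − 3·22 = -54.7500; (r_i+r_j)·cross = 4.5·-54.7500 = -246.3750
edge 1: (3,7.5)→(18.5,23.5)  cross = 3·23.5 − 18.5·7.5 = -68.2500; (r_i+r_j)·cross = 21.5·-68.2500 = -1467.3750
edge 2: (18.5,23.5)→(1.5,22)  cross = 18.5·22 − 1.5·23.5 = 371.7500; (r_i+r_j)·cross = 20·371.7500 = 7435.0000
Σcross = 248.7500 → A = |Σcross|/2 = 124.3750 mm²
Σ(r_i+r_j)·cross = 5721.2500 → first moment M = |Σ|/6 = 953.5417
R_c = M/A = 953.5417/124.3750 = 7.6667 mm
θ = 175° = 3.054326 rad
V = θ·R_c·A = 3.054326·7.6667·124.3750 = 2912.427 mm³

Volume = 2912.427 mm³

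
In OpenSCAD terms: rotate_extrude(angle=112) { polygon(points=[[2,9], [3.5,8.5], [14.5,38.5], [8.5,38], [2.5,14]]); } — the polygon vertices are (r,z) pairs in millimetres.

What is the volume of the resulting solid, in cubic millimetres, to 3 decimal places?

Profile (r,z), 5 vertices: (2,9) (3.5,8.5) (14.5,38.5) (8.5,38) (2.5,14)
edge 0: (2,9)→(3.5,8.5)  cross = 2·8.5 − 3.5·9 = -14.5000; (r_i+r_j)·cross = 5.5·-14.5000 = -79.7500
edge 1: (3.5,8.5)→(14.5,38.5)  cross = 3.5·38.5 − 14.5·8.5 = 11.5000; (r_i+r_j)·cross = 18·11.5000 = 207.0000
edge 2: (14.5,38.5)→(8.5,38)  cross = 14.5·38 − 8.5·38.5 = 223.7500; (r_i+r_j)·cross = 23·223.7500 = 5146.2500
edge 3: (8.5,38)→(2.5,14)  cross = 8.5·14 − 2.5·38 = 24.0000; (r_i+r_j)·cross = 11·24.0000 = 264.0000
edge 4: (2.5,14)→(2,9)  cross = 2.5·9 − 2·14 = -5.5000; (r_i+r_j)·cross = 4.5·-5.5000 = -24.7500
Σcross = 239.2500 → A = |Σcross|/2 = 119.6250 mm²
Σ(r_i+r_j)·cross = 5512.7500 → first moment M = |Σ|/6 = 918.7917
R_c = M/A = 918.7917/119.6250 = 7.6806 mm
θ = 112° = 1.954769 rad
V = θ·R_c·A = 1.954769·7.6806·119.6250 = 1796.025 mm³

Volume = 1796.025 mm³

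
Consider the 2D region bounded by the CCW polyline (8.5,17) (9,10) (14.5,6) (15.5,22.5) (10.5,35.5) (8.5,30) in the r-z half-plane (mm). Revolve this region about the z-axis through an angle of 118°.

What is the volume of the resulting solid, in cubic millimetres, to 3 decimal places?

Volume = 3503.276 mm³

Profile (r,z), 6 vertices: (8.5,17) (9,10) (14.5,6) (15.5,22.5) (10.5,35.5) (8.5,30)
edge 0: (8.5,17)→(9,10)  cross = 8.5·10 − 9·17 = -68.0000; (r_i+r_j)·cross = 17.5·-68.0000 = -1190.0000
edge 1: (9,10)→(14.5,6)  cross = 9·6 − 14.5·10 = -91.0000; (r_i+r_j)·cross = 23.5·-91.0000 = -2138.5000
edge 2: (14.5,6)→(15.5,22.5)  cross = 14.5·22.5 − 15.5·6 = 233.2500; (r_i+r_j)·cross = 30·233.2500 = 6997.5000
edge 3: (15.5,22.5)→(10.5,35.5)  cross = 15.5·35.5 − 10.5·22.5 = 314.0000; (r_i+r_j)·cross = 26·314.0000 = 8164.0000
edge 4: (10.5,35.5)→(8.5,30)  cross = 10.5·30 − 8.5·35.5 = 13.2500; (r_i+r_j)·cross = 19·13.2500 = 251.7500
edge 5: (8.5,30)→(8.5,17)  cross = 8.5·17 − 8.5·30 = -110.5000; (r_i+r_j)·cross = 17·-110.5000 = -1878.5000
Σcross = 291.0000 → A = |Σcross|/2 = 145.5000 mm²
Σ(r_i+r_j)·cross = 10206.2500 → first moment M = |Σ|/6 = 1701.0417
R_c = M/A = 1701.0417/145.5000 = 11.6910 mm
θ = 118° = 2.059489 rad
V = θ·R_c·A = 2.059489·11.6910·145.5000 = 3503.276 mm³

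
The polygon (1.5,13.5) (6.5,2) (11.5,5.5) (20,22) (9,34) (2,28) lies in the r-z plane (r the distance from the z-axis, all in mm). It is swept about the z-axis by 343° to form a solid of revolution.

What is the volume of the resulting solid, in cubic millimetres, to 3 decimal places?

Volume = 19960.419 mm³

Profile (r,z), 6 vertices: (1.5,13.5) (6.5,2) (11.5,5.5) (20,22) (9,34) (2,28)
edge 0: (1.5,13.5)→(6.5,2)  cross = 1.5·2 − 6.5·13.5 = -84.7500; (r_i+r_j)·cross = 8·-84.7500 = -678.0000
edge 1: (6.5,2)→(11.5,5.5)  cross = 6.5·5.5 − 11.5·2 = 12.7500; (r_i+r_j)·cross = 18·12.7500 = 229.5000
edge 2: (11.5,5.5)→(20,22)  cross = 11.5·22 − 20·5.5 = 143.0000; (r_i+r_j)·cross = 31.5·143.0000 = 4504.5000
edge 3: (20,22)→(9,34)  cross = 20·34 − 9·22 = 482.0000; (r_i+r_j)·cross = 29·482.0000 = 13978.0000
edge 4: (9,34)→(2,28)  cross = 9·28 − 2·34 = 184.0000; (r_i+r_j)·cross = 11·184.0000 = 2024.0000
edge 5: (2,28)→(1.5,13.5)  cross = 2·13.5 − 1.5·28 = -15.0000; (r_i+r_j)·cross = 3.5·-15.0000 = -52.5000
Σcross = 722.0000 → A = |Σcross|/2 = 361.0000 mm²
Σ(r_i+r_j)·cross = 20005.5000 → first moment M = |Σ|/6 = 3334.2500
R_c = M/A = 3334.2500/361.0000 = 9.2361 mm
θ = 343° = 5.986479 rad
V = θ·R_c·A = 5.986479·9.2361·361.0000 = 19960.419 mm³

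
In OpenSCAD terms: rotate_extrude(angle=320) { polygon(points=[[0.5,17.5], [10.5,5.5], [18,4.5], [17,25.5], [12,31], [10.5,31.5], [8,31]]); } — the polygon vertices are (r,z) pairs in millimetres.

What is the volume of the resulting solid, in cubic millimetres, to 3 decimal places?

Profile (r,z), 7 vertices: (0.5,17.5) (10.5,5.5) (18,4.5) (17,25.5) (12,31) (10.5,31.5) (8,31)
edge 0: (0.5,17.5)→(10.5,5.5)  cross = 0.5·5.5 − 10.5·17.5 = -181.0000; (r_i+r_j)·cross = 11·-181.0000 = -1991.0000
edge 1: (10.5,5.5)→(18,4.5)  cross = 10.5·4.5 − 18·5.5 = -51.7500; (r_i+r_j)·cross = 28.5·-51.7500 = -1474.8750
edge 2: (18,4.5)→(17,25.5)  cross = 18·25.5 − 17·4.5 = 382.5000; (r_i+r_j)·cross = 35·382.5000 = 13387.5000
edge 3: (17,25.5)→(12,31)  cross = 17·31 − 12·25.5 = 221.0000; (r_i+r_j)·cross = 29·221.0000 = 6409.0000
edge 4: (12,31)→(10.5,31.5)  cross = 12·31.5 − 10.5·31 = 52.5000; (r_i+r_j)·cross = 22.5·52.5000 = 1181.2500
edge 5: (10.5,31.5)→(8,31)  cross = 10.5·31 − 8·31.5 = 73.5000; (r_i+r_j)·cross = 18.5·73.5000 = 1359.7500
edge 6: (8,31)→(0.5,17.5)  cross = 8·17.5 − 0.5·31 = 124.5000; (r_i+r_j)·cross = 8.5·124.5000 = 1058.2500
Σcross = 621.2500 → A = |Σcross|/2 = 310.6250 mm²
Σ(r_i+r_j)·cross = 19929.8750 → first moment M = |Σ|/6 = 3321.6458
R_c = M/A = 3321.6458/310.6250 = 10.6934 mm
θ = 320° = 5.585054 rad
V = θ·R_c·A = 5.585054·10.6934·310.6250 = 18551.570 mm³

Volume = 18551.570 mm³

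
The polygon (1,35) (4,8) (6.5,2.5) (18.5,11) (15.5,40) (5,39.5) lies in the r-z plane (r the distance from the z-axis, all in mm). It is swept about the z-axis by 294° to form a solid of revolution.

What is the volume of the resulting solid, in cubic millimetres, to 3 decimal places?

Volume = 24080.506 mm³

Profile (r,z), 6 vertices: (1,35) (4,8) (6.5,2.5) (18.5,11) (15.5,40) (5,39.5)
edge 0: (1,35)→(4,8)  cross = 1·8 − 4·35 = -132.0000; (r_i+r_j)·cross = 5·-132.0000 = -660.0000
edge 1: (4,8)→(6.5,2.5)  cross = 4·2.5 − 6.5·8 = -42.0000; (r_i+r_j)·cross = 10.5·-42.0000 = -441.0000
edge 2: (6.5,2.5)→(18.5,11)  cross = 6.5·11 − 18.5·2.5 = 25.2500; (r_i+r_j)·cross = 25·25.2500 = 631.2500
edge 3: (18.5,11)→(15.5,40)  cross = 18.5·40 − 15.5·11 = 569.5000; (r_i+r_j)·cross = 34·569.5000 = 19363.0000
edge 4: (15.5,40)→(5,39.5)  cross = 15.5·39.5 − 5·40 = 412.2500; (r_i+r_j)·cross = 20.5·412.2500 = 8451.1250
edge 5: (5,39.5)→(1,35)  cross = 5·35 − 1·39.5 = 135.5000; (r_i+r_j)·cross = 6·135.5000 = 813.0000
Σcross = 968.5000 → A = |Σcross|/2 = 484.2500 mm²
Σ(r_i+r_j)·cross = 28157.3750 → first moment M = |Σ|/6 = 4692.8958
R_c = M/A = 4692.8958/484.2500 = 9.6911 mm
θ = 294° = 5.131268 rad
V = θ·R_c·A = 5.131268·9.6911·484.2500 = 24080.506 mm³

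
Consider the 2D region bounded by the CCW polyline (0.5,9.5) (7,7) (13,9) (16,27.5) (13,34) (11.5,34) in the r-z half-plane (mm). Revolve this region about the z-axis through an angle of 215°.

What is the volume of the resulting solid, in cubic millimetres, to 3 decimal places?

Profile (r,z), 6 vertices: (0.5,9.5) (7,7) (13,9) (16,27.5) (13,34) (11.5,34)
edge 0: (0.5,9.5)→(7,7)  cross = 0.5·7 − 7·9.5 = -63.0000; (r_i+r_j)·cross = 7.5·-63.0000 = -472.5000
edge 1: (7,7)→(13,9)  cross = 7·9 − 13·7 = -28.0000; (r_i+r_j)·cross = 20·-28.0000 = -560.0000
edge 2: (13,9)→(16,27.5)  cross = 13·27.5 − 16·9 = 213.5000; (r_i+r_j)·cross = 29·213.5000 = 6191.5000
edge 3: (16,27.5)→(13,34)  cross = 16·34 − 13·27.5 = 186.5000; (r_i+r_j)·cross = 29·186.5000 = 5408.5000
edge 4: (13,34)→(11.5,34)  cross = 13·34 − 11.5·34 = 51.0000; (r_i+r_j)·cross = 24.5·51.0000 = 1249.5000
edge 5: (11.5,34)→(0.5,9.5)  cross = 11.5·9.5 − 0.5·34 = 92.2500; (r_i+r_j)·cross = 12·92.2500 = 1107.0000
Σcross = 452.2500 → A = |Σcross|/2 = 226.1250 mm²
Σ(r_i+r_j)·cross = 12924.0000 → first moment M = |Σ|/6 = 2154.0000
R_c = M/A = 2154.0000/226.1250 = 9.5257 mm
θ = 215° = 3.752458 rad
V = θ·R_c·A = 3.752458·9.5257·226.1250 = 8082.794 mm³

Volume = 8082.794 mm³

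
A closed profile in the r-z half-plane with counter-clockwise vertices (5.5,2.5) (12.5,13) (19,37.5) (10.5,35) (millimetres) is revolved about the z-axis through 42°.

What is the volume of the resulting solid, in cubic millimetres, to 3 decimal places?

Profile (r,z), 4 vertices: (5.5,2.5) (12.5,13) (19,37.5) (10.5,35)
edge 0: (5.5,2.5)→(12.5,13)  cross = 5.5·13 − 12.5·2.5 = 40.2500; (r_i+r_j)·cross = 18·40.2500 = 724.5000
edge 1: (12.5,13)→(19,37.5)  cross = 12.5·37.5 − 19·13 = 221.7500; (r_i+r_j)·cross = 31.5·221.7500 = 6985.1250
edge 2: (19,37.5)→(10.5,35)  cross = 19·35 − 10.5·37.5 = 271.2500; (r_i+r_j)·cross = 29.5·271.2500 = 8001.8750
edge 3: (10.5,35)→(5.5,2.5)  cross = 10.5·2.5 − 5.5·35 = -166.2500; (r_i+r_j)·cross = 16·-166.2500 = -2660.0000
Σcross = 367.0000 → A = |Σcross|/2 = 183.5000 mm²
Σ(r_i+r_j)·cross = 13051.5000 → first moment M = |Σ|/6 = 2175.2500
R_c = M/A = 2175.2500/183.5000 = 11.8542 mm
θ = 42° = 0.733038 rad
V = θ·R_c·A = 0.733038·11.8542·183.5000 = 1594.542 mm³

Volume = 1594.542 mm³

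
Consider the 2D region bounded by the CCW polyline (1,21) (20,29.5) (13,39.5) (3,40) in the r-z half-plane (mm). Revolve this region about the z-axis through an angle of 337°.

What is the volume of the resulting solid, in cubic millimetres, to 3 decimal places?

Profile (r,z), 4 vertices: (1,21) (20,29.5) (13,39.5) (3,40)
edge 0: (1,21)→(20,29.5)  cross = 1·29.5 − 20·21 = -390.5000; (r_i+r_j)·cross = 21·-390.5000 = -8200.5000
edge 1: (20,29.5)→(13,39.5)  cross = 20·39.5 − 13·29.5 = 406.5000; (r_i+r_j)·cross = 33·406.5000 = 13414.5000
edge 2: (13,39.5)→(3,40)  cross = 13·40 − 3·39.5 = 401.5000; (r_i+r_j)·cross = 16·401.5000 = 6424.0000
edge 3: (3,40)→(1,21)  cross = 3·21 − 1·40 = 23.0000; (r_i+r_j)·cross = 4·23.0000 = 92.0000
Σcross = 440.5000 → A = |Σcross|/2 = 220.2500 mm²
Σ(r_i+r_j)·cross = 11730.0000 → first moment M = |Σ|/6 = 1955.0000
R_c = M/A = 1955.0000/220.2500 = 8.8763 mm
θ = 337° = 5.881760 rad
V = θ·R_c·A = 5.881760·8.8763·220.2500 = 11498.840 mm³

Volume = 11498.840 mm³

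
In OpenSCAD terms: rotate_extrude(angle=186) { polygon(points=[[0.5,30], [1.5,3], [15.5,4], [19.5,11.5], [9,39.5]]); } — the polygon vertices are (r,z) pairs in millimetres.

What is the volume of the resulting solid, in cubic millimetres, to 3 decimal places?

Profile (r,z), 5 vertices: (0.5,30) (1.5,3) (15.5,4) (19.5,11.5) (9,39.5)
edge 0: (0.5,30)→(1.5,3)  cross = 0.5·3 − 1.5·30 = -43.5000; (r_i+r_j)·cross = 2·-43.5000 = -87.0000
edge 1: (1.5,3)→(15.5,4)  cross = 1.5·4 − 15.5·3 = -40.5000; (r_i+r_j)·cross = 17·-40.5000 = -688.5000
edge 2: (15.5,4)→(19.5,11.5)  cross = 15.5·11.5 − 19.5·4 = 100.2500; (r_i+r_j)·cross = 35·100.2500 = 3508.7500
edge 3: (19.5,11.5)→(9,39.5)  cross = 19.5·39.5 − 9·11.5 = 666.7500; (r_i+r_j)·cross = 28.5·666.7500 = 19002.3750
edge 4: (9,39.5)→(0.5,30)  cross = 9·30 − 0.5·39.5 = 250.2500; (r_i+r_j)·cross = 9.5·250.2500 = 2377.3750
Σcross = 933.2500 → A = |Σcross|/2 = 466.6250 mm²
Σ(r_i+r_j)·cross = 24113.0000 → first moment M = |Σ|/6 = 4018.8333
R_c = M/A = 4018.8333/466.6250 = 8.6126 mm
θ = 186° = 3.246312 rad
V = θ·R_c·A = 3.246312·8.6126·466.6250 = 13046.389 mm³

Volume = 13046.389 mm³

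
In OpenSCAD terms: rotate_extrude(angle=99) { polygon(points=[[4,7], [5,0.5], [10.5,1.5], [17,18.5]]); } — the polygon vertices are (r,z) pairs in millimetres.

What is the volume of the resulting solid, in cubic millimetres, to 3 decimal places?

Volume = 1533.058 mm³

Profile (r,z), 4 vertices: (4,7) (5,0.5) (10.5,1.5) (17,18.5)
edge 0: (4,7)→(5,0.5)  cross = 4·0.5 − 5·7 = -33.0000; (r_i+r_j)·cross = 9·-33.0000 = -297.0000
edge 1: (5,0.5)→(10.5,1.5)  cross = 5·1.5 − 10.5·0.5 = 2.2500; (r_i+r_j)·cross = 15.5·2.2500 = 34.8750
edge 2: (10.5,1.5)→(17,18.5)  cross = 10.5·18.5 − 17·1.5 = 168.7500; (r_i+r_j)·cross = 27.5·168.7500 = 4640.6250
edge 3: (17,18.5)→(4,7)  cross = 17·7 − 4·18.5 = 45.0000; (r_i+r_j)·cross = 21·45.0000 = 945.0000
Σcross = 183.0000 → A = |Σcross|/2 = 91.5000 mm²
Σ(r_i+r_j)·cross = 5323.5000 → first moment M = |Σ|/6 = 887.2500
R_c = M/A = 887.2500/91.5000 = 9.6967 mm
θ = 99° = 1.727876 rad
V = θ·R_c·A = 1.727876·9.6967·91.5000 = 1533.058 mm³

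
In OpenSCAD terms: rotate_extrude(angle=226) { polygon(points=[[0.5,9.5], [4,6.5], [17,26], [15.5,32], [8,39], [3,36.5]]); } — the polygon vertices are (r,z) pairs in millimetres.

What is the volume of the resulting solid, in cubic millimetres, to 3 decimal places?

Volume = 9493.127 mm³

Profile (r,z), 6 vertices: (0.5,9.5) (4,6.5) (17,26) (15.5,32) (8,39) (3,36.5)
edge 0: (0.5,9.5)→(4,6.5)  cross = 0.5·6.5 − 4·9.5 = -34.7500; (r_i+r_j)·cross = 4.5·-34.7500 = -156.3750
edge 1: (4,6.5)→(17,26)  cross = 4·26 − 17·6.5 = -6.5000; (r_i+r_j)·cross = 21·-6.5000 = -136.5000
edge 2: (17,26)→(15.5,32)  cross = 17·32 − 15.5·26 = 141.0000; (r_i+r_j)·cross = 32.5·141.0000 = 4582.5000
edge 3: (15.5,32)→(8,39)  cross = 15.5·39 − 8·32 = 348.5000; (r_i+r_j)·cross = 23.5·348.5000 = 8189.7500
edge 4: (8,39)→(3,36.5)  cross = 8·36.5 − 3·39 = 175.0000; (r_i+r_j)·cross = 11·175.0000 = 1925.0000
edge 5: (3,36.5)→(0.5,9.5)  cross = 3·9.5 − 0.5·36.5 = 10.2500; (r_i+r_j)·cross = 3.5·10.2500 = 35.8750
Σcross = 633.5000 → A = |Σcross|/2 = 316.7500 mm²
Σ(r_i+r_j)·cross = 14440.2500 → first moment M = |Σ|/6 = 2406.7083
R_c = M/A = 2406.7083/316.7500 = 7.5981 mm
θ = 226° = 3.944444 rad
V = θ·R_c·A = 3.944444·7.5981·316.7500 = 9493.127 mm³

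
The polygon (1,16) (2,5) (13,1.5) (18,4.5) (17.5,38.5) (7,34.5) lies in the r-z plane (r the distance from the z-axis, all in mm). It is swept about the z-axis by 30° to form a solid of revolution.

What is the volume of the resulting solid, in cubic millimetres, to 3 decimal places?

Profile (r,z), 6 vertices: (1,16) (2,5) (13,1.5) (18,4.5) (17.5,38.5) (7,34.5)
edge 0: (1,16)→(2,5)  cross = 1·5 − 2·16 = -27.0000; (r_i+r_j)·cross = 3·-27.0000 = -81.0000
edge 1: (2,5)→(13,1.5)  cross = 2·1.5 − 13·5 = -62.0000; (r_i+r_j)·cross = 15·-62.0000 = -930.0000
edge 2: (13,1.5)→(18,4.5)  cross = 13·4.5 − 18·1.5 = 31.5000; (r_i+r_j)·cross = 31·31.5000 = 976.5000
edge 3: (18,4.5)→(17.5,38.5)  cross = 18·38.5 − 17.5·4.5 = 614.2500; (r_i+r_j)·cross = 35.5·614.2500 = 21805.8750
edge 4: (17.5,38.5)→(7,34.5)  cross = 17.5·34.5 − 7·38.5 = 334.2500; (r_i+r_j)·cross = 24.5·334.2500 = 8189.1250
edge 5: (7,34.5)→(1,16)  cross = 7·16 − 1·34.5 = 77.5000; (r_i+r_j)·cross = 8·77.5000 = 620.0000
Σcross = 968.5000 → A = |Σcross|/2 = 484.2500 mm²
Σ(r_i+r_j)·cross = 30580.5000 → first moment M = |Σ|/6 = 5096.7500
R_c = M/A = 5096.7500/484.2500 = 10.5250 mm
θ = 30° = 0.523599 rad
V = θ·R_c·A = 0.523599·10.5250·484.2500 = 2668.652 mm³

Volume = 2668.652 mm³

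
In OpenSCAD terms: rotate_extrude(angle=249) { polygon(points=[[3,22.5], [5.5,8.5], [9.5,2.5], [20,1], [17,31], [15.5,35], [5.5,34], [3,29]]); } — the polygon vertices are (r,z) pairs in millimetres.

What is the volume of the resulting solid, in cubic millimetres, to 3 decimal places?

Profile (r,z), 8 vertices: (3,22.5) (5.5,8.5) (9.5,2.5) (20,1) (17,31) (15.5,35) (5.5,34) (3,29)
edge 0: (3,22.5)→(5.5,8.5)  cross = 3·8.5 − 5.5·22.5 = -98.2500; (r_i+r_j)·cross = 8.5·-98.2500 = -835.1250
edge 1: (5.5,8.5)→(9.5,2.5)  cross = 5.5·2.5 − 9.5·8.5 = -67.0000; (r_i+r_j)·cross = 15·-67.0000 = -1005.0000
edge 2: (9.5,2.5)→(20,1)  cross = 9.5·1 − 20·2.5 = -40.5000; (r_i+r_j)·cross = 29.5·-40.5000 = -1194.7500
edge 3: (20,1)→(17,31)  cross = 20·31 − 17·1 = 603.0000; (r_i+r_j)·cross = 37·603.0000 = 22311.0000
edge 4: (17,31)→(15.5,35)  cross = 17·35 − 15.5·31 = 114.5000; (r_i+r_j)·cross = 32.5·114.5000 = 3721.2500
edge 5: (15.5,35)→(5.5,34)  cross = 15.5·34 − 5.5·35 = 334.5000; (r_i+r_j)·cross = 21·334.5000 = 7024.5000
edge 6: (5.5,34)→(3,29)  cross = 5.5·29 − 3·34 = 57.5000; (r_i+r_j)·cross = 8.5·57.5000 = 488.7500
edge 7: (3,29)→(3,22.5)  cross = 3·22.5 − 3·29 = -19.5000; (r_i+r_j)·cross = 6·-19.5000 = -117.0000
Σcross = 884.2500 → A = |Σcross|/2 = 442.1250 mm²
Σ(r_i+r_j)·cross = 30393.6250 → first moment M = |Σ|/6 = 5065.6042
R_c = M/A = 5065.6042/442.1250 = 11.4574 mm
θ = 249° = 4.345870 rad
V = θ·R_c·A = 4.345870·11.4574·442.1250 = 22014.456 mm³

Volume = 22014.456 mm³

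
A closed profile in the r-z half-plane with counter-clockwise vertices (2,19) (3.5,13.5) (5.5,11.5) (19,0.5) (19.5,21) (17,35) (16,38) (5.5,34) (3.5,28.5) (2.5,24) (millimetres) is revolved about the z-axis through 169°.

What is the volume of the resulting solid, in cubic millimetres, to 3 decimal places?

Volume = 15491.456 mm³

Profile (r,z), 10 vertices: (2,19) (3.5,13.5) (5.5,11.5) (19,0.5) (19.5,21) (17,35) (16,38) (5.5,34) (3.5,28.5) (2.5,24)
edge 0: (2,19)→(3.5,13.5)  cross = 2·13.5 − 3.5·19 = -39.5000; (r_i+r_j)·cross = 5.5·-39.5000 = -217.2500
edge 1: (3.5,13.5)→(5.5,11.5)  cross = 3.5·11.5 − 5.5·13.5 = -34.0000; (r_i+r_j)·cross = 9·-34.0000 = -306.0000
edge 2: (5.5,11.5)→(19,0.5)  cross = 5.5·0.5 − 19·11.5 = -215.7500; (r_i+r_j)·cross = 24.5·-215.7500 = -5285.8750
edge 3: (19,0.5)→(19.5,21)  cross = 19·21 − 19.5·0.5 = 389.2500; (r_i+r_j)·cross = 38.5·389.2500 = 14986.1250
edge 4: (19.5,21)→(17,35)  cross = 19.5·35 − 17·21 = 325.5000; (r_i+r_j)·cross = 36.5·325.5000 = 11880.7500
edge 5: (17,35)→(16,38)  cross = 17·38 − 16·35 = 86.0000; (r_i+r_j)·cross = 33·86.0000 = 2838.0000
edge 6: (16,38)→(5.5,34)  cross = 16·34 − 5.5·38 = 335.0000; (r_i+r_j)·cross = 21.5·335.0000 = 7202.5000
edge 7: (5.5,34)→(3.5,28.5)  cross = 5.5·28.5 − 3.5·34 = 37.7500; (r_i+r_j)·cross = 9·37.7500 = 339.7500
edge 8: (3.5,28.5)→(2.5,24)  cross = 3.5·24 − 2.5·28.5 = 12.7500; (r_i+r_j)·cross = 6·12.7500 = 76.5000
edge 9: (2.5,24)→(2,19)  cross = 2.5·19 − 2·24 = -0.5000; (r_i+r_j)·cross = 4.5·-0.5000 = -2.2500
Σcross = 896.5000 → A = |Σcross|/2 = 448.2500 mm²
Σ(r_i+r_j)·cross = 31512.2500 → first moment M = |Σ|/6 = 5252.0417
R_c = M/A = 5252.0417/448.2500 = 11.7168 mm
θ = 169° = 2.949606 rad
V = θ·R_c·A = 2.949606·11.7168·448.2500 = 15491.456 mm³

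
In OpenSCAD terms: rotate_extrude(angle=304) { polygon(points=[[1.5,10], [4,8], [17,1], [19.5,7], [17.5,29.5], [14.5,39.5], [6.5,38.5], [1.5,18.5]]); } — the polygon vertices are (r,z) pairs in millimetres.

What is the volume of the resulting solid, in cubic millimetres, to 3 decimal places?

Volume = 28901.361 mm³

Profile (r,z), 8 vertices: (1.5,10) (4,8) (17,1) (19.5,7) (17.5,29.5) (14.5,39.5) (6.5,38.5) (1.5,18.5)
edge 0: (1.5,10)→(4,8)  cross = 1.5·8 − 4·10 = -28.0000; (r_i+r_j)·cross = 5.5·-28.0000 = -154.0000
edge 1: (4,8)→(17,1)  cross = 4·1 − 17·8 = -132.0000; (r_i+r_j)·cross = 21·-132.0000 = -2772.0000
edge 2: (17,1)→(19.5,7)  cross = 17·7 − 19.5·1 = 99.5000; (r_i+r_j)·cross = 36.5·99.5000 = 3631.7500
edge 3: (19.5,7)→(17.5,29.5)  cross = 19.5·29.5 − 17.5·7 = 452.7500; (r_i+r_j)·cross = 37·452.7500 = 16751.7500
edge 4: (17.5,29.5)→(14.5,39.5)  cross = 17.5·39.5 − 14.5·29.5 = 263.5000; (r_i+r_j)·cross = 32·263.5000 = 8432.0000
edge 5: (14.5,39.5)→(6.5,38.5)  cross = 14.5·38.5 − 6.5·39.5 = 301.5000; (r_i+r_j)·cross = 21·301.5000 = 6331.5000
edge 6: (6.5,38.5)→(1.5,18.5)  cross = 6.5·18.5 − 1.5·38.5 = 62.5000; (r_i+r_j)·cross = 8·62.5000 = 500.0000
edge 7: (1.5,18.5)→(1.5,10)  cross = 1.5·10 − 1.5·18.5 = -12.7500; (r_i+r_j)·cross = 3·-12.7500 = -38.2500
Σcross = 1007.0000 → A = |Σcross|/2 = 503.5000 mm²
Σ(r_i+r_j)·cross = 32682.7500 → first moment M = |Σ|/6 = 5447.1250
R_c = M/A = 5447.1250/503.5000 = 10.8185 mm
θ = 304° = 5.305801 rad
V = θ·R_c·A = 5.305801·10.8185·503.5000 = 28901.361 mm³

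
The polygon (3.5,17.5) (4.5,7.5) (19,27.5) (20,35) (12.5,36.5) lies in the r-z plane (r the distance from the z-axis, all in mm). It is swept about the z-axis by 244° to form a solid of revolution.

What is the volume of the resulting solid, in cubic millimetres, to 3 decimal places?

Profile (r,z), 5 vertices: (3.5,17.5) (4.5,7.5) (19,27.5) (20,35) (12.5,36.5)
edge 0: (3.5,17.5)→(4.5,7.5)  cross = 3.5·7.5 − 4.5·17.5 = -52.5000; (r_i+r_j)·cross = 8·-52.5000 = -420.0000
edge 1: (4.5,7.5)→(19,27.5)  cross = 4.5·27.5 − 19·7.5 = -18.7500; (r_i+r_j)·cross = 23.5·-18.7500 = -440.6250
edge 2: (19,27.5)→(20,35)  cross = 19·35 − 20·27.5 = 115.0000; (r_i+r_j)·cross = 39·115.0000 = 4485.0000
edge 3: (20,35)→(12.5,36.5)  cross = 20·36.5 − 12.5·35 = 292.5000; (r_i+r_j)·cross = 32.5·292.5000 = 9506.2500
edge 4: (12.5,36.5)→(3.5,17.5)  cross = 12.5·17.5 − 3.5·36.5 = 91.0000; (r_i+r_j)·cross = 16·91.0000 = 1456.0000
Σcross = 427.2500 → A = |Σcross|/2 = 213.6250 mm²
Σ(r_i+r_j)·cross = 14586.6250 → first moment M = |Σ|/6 = 2431.1042
R_c = M/A = 2431.1042/213.6250 = 11.3802 mm
θ = 244° = 4.258603 rad
V = θ·R_c·A = 4.258603·11.3802·213.6250 = 10353.108 mm³

Volume = 10353.108 mm³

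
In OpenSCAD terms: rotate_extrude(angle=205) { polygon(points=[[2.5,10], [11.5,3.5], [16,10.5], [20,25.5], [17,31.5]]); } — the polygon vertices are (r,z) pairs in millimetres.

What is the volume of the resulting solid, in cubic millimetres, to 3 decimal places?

Volume = 9822.000 mm³

Profile (r,z), 5 vertices: (2.5,10) (11.5,3.5) (16,10.5) (20,25.5) (17,31.5)
edge 0: (2.5,10)→(11.5,3.5)  cross = 2.5·3.5 − 11.5·10 = -106.2500; (r_i+r_j)·cross = 14·-106.2500 = -1487.5000
edge 1: (11.5,3.5)→(16,10.5)  cross = 11.5·10.5 − 16·3.5 = 64.7500; (r_i+r_j)·cross = 27.5·64.7500 = 1780.6250
edge 2: (16,10.5)→(20,25.5)  cross = 16·25.5 − 20·10.5 = 198.0000; (r_i+r_j)·cross = 36·198.0000 = 7128.0000
edge 3: (20,25.5)→(17,31.5)  cross = 20·31.5 − 17·25.5 = 196.5000; (r_i+r_j)·cross = 37·196.5000 = 7270.5000
edge 4: (17,31.5)→(2.5,10)  cross = 17·10 − 2.5·31.5 = 91.2500; (r_i+r_j)·cross = 19.5·91.2500 = 1779.3750
Σcross = 444.2500 → A = |Σcross|/2 = 222.1250 mm²
Σ(r_i+r_j)·cross = 16471.0000 → first moment M = |Σ|/6 = 2745.1667
R_c = M/A = 2745.1667/222.1250 = 12.3587 mm
θ = 205° = 3.577925 rad
V = θ·R_c·A = 3.577925·12.3587·222.1250 = 9822.000 mm³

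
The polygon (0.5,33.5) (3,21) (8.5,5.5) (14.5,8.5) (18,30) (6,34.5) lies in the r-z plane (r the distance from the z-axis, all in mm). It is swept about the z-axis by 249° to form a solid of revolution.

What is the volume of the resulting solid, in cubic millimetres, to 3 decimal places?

Volume = 13467.036 mm³

Profile (r,z), 6 vertices: (0.5,33.5) (3,21) (8.5,5.5) (14.5,8.5) (18,30) (6,34.5)
edge 0: (0.5,33.5)→(3,21)  cross = 0.5·21 − 3·33.5 = -90.0000; (r_i+r_j)·cross = 3.5·-90.0000 = -315.0000
edge 1: (3,21)→(8.5,5.5)  cross = 3·5.5 − 8.5·21 = -162.0000; (r_i+r_j)·cross = 11.5·-162.0000 = -1863.0000
edge 2: (8.5,5.5)→(14.5,8.5)  cross = 8.5·8.5 − 14.5·5.5 = -7.5000; (r_i+r_j)·cross = 23·-7.5000 = -172.5000
edge 3: (14.5,8.5)→(18,30)  cross = 14.5·30 − 18·8.5 = 282.0000; (r_i+r_j)·cross = 32.5·282.0000 = 9165.0000
edge 4: (18,30)→(6,34.5)  cross = 18·34.5 − 6·30 = 441.0000; (r_i+r_j)·cross = 24·441.0000 = 10584.0000
edge 5: (6,34.5)→(0.5,33.5)  cross = 6·33.5 − 0.5·34.5 = 183.7500; (r_i+r_j)·cross = 6.5·183.7500 = 1194.3750
Σcross = 647.2500 → A = |Σcross|/2 = 323.6250 mm²
Σ(r_i+r_j)·cross = 18592.8750 → first moment M = |Σ|/6 = 3098.8125
R_c = M/A = 3098.8125/323.6250 = 9.5753 mm
θ = 249° = 4.345870 rad
V = θ·R_c·A = 4.345870·9.5753·323.6250 = 13467.036 mm³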